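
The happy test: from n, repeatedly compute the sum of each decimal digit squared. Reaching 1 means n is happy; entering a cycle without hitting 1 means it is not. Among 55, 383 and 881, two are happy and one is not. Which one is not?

55: 55 → 50 → 25 → 29 → 85 → 89 → 145 → 42 → 20 → 4 → 16 → 37 → 58 → 89  — repeats 89 (not happy)
383: 383 → 82 → 68 → 100 → 1  — reaches 1 (happy)
881: 881 → 129 → 86 → 100 → 1  — reaches 1 (happy)

55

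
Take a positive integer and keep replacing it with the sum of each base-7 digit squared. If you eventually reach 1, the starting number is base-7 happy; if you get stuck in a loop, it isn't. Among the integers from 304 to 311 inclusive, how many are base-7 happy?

304: 304 → 46 → 52 → 10 → 10  — not base-7 happy
305: 305 → 53 → 17 → 13 → 37 → 29 → 17  — not base-7 happy
306: 306 → 62 → 38 → 34 → 52 → 10 → 10  — not base-7 happy
307: 307 → 73 → 19 → 29 → 17 → 13 → 37 → 29  — not base-7 happy
308: 308 → 40 → 50 → 2 → 4 → 16 → 8 → 2  — not base-7 happy
309: 309 → 41 → 61 → 27 → 45 → 45  — not base-7 happy
310: 310 → 44 → 40 → 50 → 2 → 4 → 16 → 8 → 2  — not base-7 happy
311: 311 → 49 → 1  — base-7 happy
base-7 happy: 311

1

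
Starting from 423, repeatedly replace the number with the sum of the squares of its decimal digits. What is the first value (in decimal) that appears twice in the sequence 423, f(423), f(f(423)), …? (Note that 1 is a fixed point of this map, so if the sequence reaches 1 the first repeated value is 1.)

89

423 → 4² + 2² + 3² = 29
29 → 2² + 9² = 85
85 → 8² + 5² = 89
89 → 8² + 9² = 145
145 → 1² + 4² + 5² = 42
42 → 4² + 2² = 20
20 → 2² + 0² = 4
4 → 4² = 16
16 → 1² + 6² = 37
37 → 3² + 7² = 58
58 → 5² + 8² = 89  — 89 already appeared earlier.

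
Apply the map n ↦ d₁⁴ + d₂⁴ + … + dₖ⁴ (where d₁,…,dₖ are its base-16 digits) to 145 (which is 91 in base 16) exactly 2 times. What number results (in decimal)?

145 = (9,1)_16 → 9⁴ + 1⁴ = 6562
6562 = (1,9,10,2)_16 → 1⁴ + 9⁴ + 10⁴ + 2⁴ = 16578

16578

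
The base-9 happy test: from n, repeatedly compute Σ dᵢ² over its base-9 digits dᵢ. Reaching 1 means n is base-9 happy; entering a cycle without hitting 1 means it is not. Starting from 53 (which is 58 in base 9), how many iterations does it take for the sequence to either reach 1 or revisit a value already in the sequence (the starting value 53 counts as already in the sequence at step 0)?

3

53 = (5,8)_9 → 5² + 8² = 25 + 64 = 89
89 = (1,0,8)_9 → 1² + 0² + 8² = 1 + 0 + 64 = 65
65 = (7,2)_9 → 7² + 2² = 49 + 4 = 53  — 53 repeats.
That took 3 steps.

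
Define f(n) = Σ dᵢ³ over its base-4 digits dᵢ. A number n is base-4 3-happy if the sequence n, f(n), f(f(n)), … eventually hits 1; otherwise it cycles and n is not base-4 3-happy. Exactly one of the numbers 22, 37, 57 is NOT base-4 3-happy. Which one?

57

22: 22 → 10 → 16 → 1  — reaches 1 (base-4 3-happy)
37: 37 → 10 → 16 → 1  — reaches 1 (base-4 3-happy)
57: 57 → 36 → 9 → 9  — repeats 9 (not base-4 3-happy)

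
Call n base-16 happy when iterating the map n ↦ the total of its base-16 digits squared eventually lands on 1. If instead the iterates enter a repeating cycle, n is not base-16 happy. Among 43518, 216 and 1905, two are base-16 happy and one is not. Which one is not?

43518: 43518 → 602 → 129 → 65 → 17 → 2 → 4 → 16 → 1  — reaches 1 (base-16 happy)
216: 216 → 233 → 277 → 27 → 122 → 149 → 106 → 136 → 128 → 64 → 16 → 1  — reaches 1 (base-16 happy)
1905: 1905 → 99 → 45 → 173 → 269 → 170 → 200 → 208 → 169 → 181 → 146 → 85 → 50 → 13 → 169  — repeats 169 (not base-16 happy)

1905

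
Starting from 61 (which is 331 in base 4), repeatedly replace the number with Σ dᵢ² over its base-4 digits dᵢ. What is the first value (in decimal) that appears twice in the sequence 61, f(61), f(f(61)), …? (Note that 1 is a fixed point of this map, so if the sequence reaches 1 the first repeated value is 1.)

1

61 = (3,3,1)_4 → 19
19 = (1,0,3)_4 → 10
10 = (2,2)_4 → 8
8 = (2,0)_4 → 4
4 = (1,0)_4 → 1  — reached the fixed point 1.
1 → 1, so 1 is the first repeated value.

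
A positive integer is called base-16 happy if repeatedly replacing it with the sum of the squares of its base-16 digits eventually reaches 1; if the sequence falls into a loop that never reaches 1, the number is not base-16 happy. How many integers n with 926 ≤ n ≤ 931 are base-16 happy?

926: 926 → 286 → 198 → 180 → 137 → 145 → 82 → 29 → 170 → 200 → 208 → 169 → 181 → 146 → 85 → 50 → 13 → 169  — not base-16 happy
927: 927 → 315 → 131 → 73 → 97 → 37 → 29 → 170 → 200 → 208 → 169 → 181 → 146 → 85 → 50 → 13 → 169  — not base-16 happy
928: 928 → 109 → 205 → 313 → 91 → 146 → 85 → 50 → 13 → 169 → 181 → 146  — not base-16 happy
929: 929 → 110 → 232 → 260 → 17 → 2 → 4 → 16 → 1  — base-16 happy
930: 930 → 113 → 50 → 13 → 169 → 181 → 146 → 85 → 50  — not base-16 happy
931: 931 → 118 → 85 → 50 → 13 → 169 → 181 → 146 → 85  — not base-16 happy
base-16 happy: 929

1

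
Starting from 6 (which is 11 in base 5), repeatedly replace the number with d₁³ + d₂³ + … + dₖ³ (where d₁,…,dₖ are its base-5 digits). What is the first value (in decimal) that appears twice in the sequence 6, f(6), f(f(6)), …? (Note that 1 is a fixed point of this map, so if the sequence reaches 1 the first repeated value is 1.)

28

6 = (1,1)_5 → 1³ + 1³ = 1 + 1 = 2
2 = (2)_5 → 2³ = 8
8 = (1,3)_5 → 1³ + 3³ = 1 + 27 = 28
28 = (1,0,3)_5 → 1³ + 0³ + 3³ = 1 + 0 + 27 = 28  — 28 already appeared earlier.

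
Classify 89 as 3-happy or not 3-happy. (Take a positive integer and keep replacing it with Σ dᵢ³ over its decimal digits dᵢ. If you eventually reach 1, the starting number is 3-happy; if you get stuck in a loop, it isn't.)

not 3-happy

89 → 8³ + 9³ = 1241
1241 → 1³ + 2³ + 4³ + 1³ = 74
74 → 7³ + 4³ = 407
407 → 4³ + 0³ + 7³ = 407  — 407 already seen; the sequence cycles without reaching 1.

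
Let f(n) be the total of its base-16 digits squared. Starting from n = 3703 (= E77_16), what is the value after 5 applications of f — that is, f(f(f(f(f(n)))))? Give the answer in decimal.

3703 = (14,7,7)_16 → 14² + 7² + 7² = 294
294 = (1,2,6)_16 → 1² + 2² + 6² = 41
41 = (2,9)_16 → 2² + 9² = 85
85 = (5,5)_16 → 5² + 5² = 50
50 = (3,2)_16 → 3² + 2² = 13

13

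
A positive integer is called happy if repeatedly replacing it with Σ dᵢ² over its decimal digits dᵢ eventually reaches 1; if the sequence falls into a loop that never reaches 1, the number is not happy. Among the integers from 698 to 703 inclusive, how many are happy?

698: 698 → 181 → 66 → 72 → 53 → 34 → 25 → 29 → 85 → 89 → 145 → 42 → 20 → 4 → 16 → 37 → 58 → 89  (repeats 89)
699: 699 → 198 → 146 → 53 → 34 → 25 → 29 → 85 → 89 → 145 → 42 → 20 → 4 → 16 → 37 → 58 → 89  (repeats 89)
700: 700 → 49 → 97 → 130 → 10 → 1  (reaches 1)
701: 701 → 50 → 25 → 29 → 85 → 89 → 145 → 42 → 20 → 4 → 16 → 37 → 58 → 89  (repeats 89)
702: 702 → 53 → 34 → 25 → 29 → 85 → 89 → 145 → 42 → 20 → 4 → 16 → 37 → 58 → 89  (repeats 89)
703: 703 → 58 → 89 → 145 → 42 → 20 → 4 → 16 → 37 → 58  (repeats 58)
happy: 700

1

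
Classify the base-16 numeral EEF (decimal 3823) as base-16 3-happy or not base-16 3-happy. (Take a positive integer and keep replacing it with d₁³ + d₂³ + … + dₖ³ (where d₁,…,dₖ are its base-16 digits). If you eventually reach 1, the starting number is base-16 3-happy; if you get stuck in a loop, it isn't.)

3823 = (14,14,15)_16 → 14³ + 14³ + 15³ = 2744 + 2744 + 3375 = 8863
8863 = (2,2,9,15)_16 → 2³ + 2³ + 9³ + 15³ = 8 + 8 + 729 + 3375 = 4120
4120 = (1,0,1,8)_16 → 1³ + 0³ + 1³ + 8³ = 1 + 0 + 1 + 512 = 514
514 = (2,0,2)_16 → 2³ + 0³ + 2³ = 8 + 0 + 8 = 16
16 = (1,0)_16 → 1³ + 0³ = 1 + 0 = 1  — reached 1.

base-16 3-happy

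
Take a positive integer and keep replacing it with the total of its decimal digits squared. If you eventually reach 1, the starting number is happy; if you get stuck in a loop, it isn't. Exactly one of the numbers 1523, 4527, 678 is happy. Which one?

1523: 1523 → 39 → 90 → 81 → 65 → 61 → 37 → 58 → 89 → 145 → 42 → 20 → 4 → 16 → 37  — repeats 37 (not happy)
4527: 4527 → 94 → 97 → 130 → 10 → 1  — reaches 1 (happy)
678: 678 → 149 → 98 → 145 → 42 → 20 → 4 → 16 → 37 → 58 → 89 → 145  — repeats 145 (not happy)

4527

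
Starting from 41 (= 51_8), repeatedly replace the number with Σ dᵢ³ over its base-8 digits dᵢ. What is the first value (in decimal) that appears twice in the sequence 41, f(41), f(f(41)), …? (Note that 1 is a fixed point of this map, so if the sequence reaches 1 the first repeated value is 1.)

559

41 = (5,1)_8 → 126
126 = (1,7,6)_8 → 560
560 = (1,0,6,0)_8 → 217
217 = (3,3,1)_8 → 55
55 = (6,7)_8 → 559
559 = (1,0,5,7)_8 → 469
469 = (7,2,5)_8 → 476
476 = (7,3,4)_8 → 434
434 = (6,6,2)_8 → 440
440 = (6,7,0)_8 → 559  — 559 already appeared earlier.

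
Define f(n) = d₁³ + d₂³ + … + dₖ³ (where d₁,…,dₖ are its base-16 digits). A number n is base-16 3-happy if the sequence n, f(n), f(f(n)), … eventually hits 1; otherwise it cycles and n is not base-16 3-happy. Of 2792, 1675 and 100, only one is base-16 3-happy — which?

100

2792: 2792 → 4256 → 1001 → 3500 → 4925 → 2252 → 3968 → 3887 → 6758 → 1433 → 1583 → 3599 → 6119 → 3431 → 2756 → 2792  — repeats 2792 (not base-16 3-happy)
1675: 1675 → 2059 → 1843 → 397 → 2710 → 1945 → 1801 → 1072 → 91 → 1456 → 1456  — repeats 1456 (not base-16 3-happy)
100: 100 → 280 → 514 → 16 → 1  — reaches 1 (base-16 3-happy)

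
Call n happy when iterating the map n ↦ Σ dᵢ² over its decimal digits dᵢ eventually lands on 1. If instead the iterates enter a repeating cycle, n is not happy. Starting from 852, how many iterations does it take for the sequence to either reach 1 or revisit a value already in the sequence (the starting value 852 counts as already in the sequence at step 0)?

14

852 → 8² + 5² + 2² = 93
93 → 9² + 3² = 90
90 → 9² + 0² = 81
81 → 8² + 1² = 65
65 → 6² + 5² = 61
61 → 6² + 1² = 37
37 → 3² + 7² = 58
58 → 5² + 8² = 89
89 → 8² + 9² = 145
145 → 1² + 4² + 5² = 42
42 → 4² + 2² = 20
20 → 2² + 0² = 4
4 → 4² = 16
16 → 1² + 6² = 37  — 37 repeats.
That took 14 steps.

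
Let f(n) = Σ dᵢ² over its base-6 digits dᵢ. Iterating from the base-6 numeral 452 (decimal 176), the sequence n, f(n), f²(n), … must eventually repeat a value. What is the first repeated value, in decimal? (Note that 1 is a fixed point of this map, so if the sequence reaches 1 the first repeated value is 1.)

26

176 = (4,5,2)_6 → 4² + 5² + 2² = 16 + 25 + 4 = 45
45 = (1,1,3)_6 → 1² + 1² + 3² = 1 + 1 + 9 = 11
11 = (1,5)_6 → 1² + 5² = 1 + 25 = 26
26 = (4,2)_6 → 4² + 2² = 16 + 4 = 20
20 = (3,2)_6 → 3² + 2² = 9 + 4 = 13
13 = (2,1)_6 → 2² + 1² = 4 + 1 = 5
5 = (5)_6 → 5² = 25
25 = (4,1)_6 → 4² + 1² = 16 + 1 = 17
17 = (2,5)_6 → 2² + 5² = 4 + 25 = 29
29 = (4,5)_6 → 4² + 5² = 16 + 25 = 41
41 = (1,0,5)_6 → 1² + 0² + 5² = 1 + 0 + 25 = 26  — 26 already appeared earlier.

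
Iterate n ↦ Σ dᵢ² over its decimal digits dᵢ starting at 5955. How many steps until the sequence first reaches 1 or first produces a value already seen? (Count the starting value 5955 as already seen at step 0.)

5955 → 5² + 9² + 5² + 5² = 25 + 81 + 25 + 25 = 156
156 → 1² + 5² + 6² = 1 + 25 + 36 = 62
62 → 6² + 2² = 36 + 4 = 40
40 → 4² + 0² = 16 + 0 = 16
16 → 1² + 6² = 1 + 36 = 37
37 → 3² + 7² = 9 + 49 = 58
58 → 5² + 8² = 25 + 64 = 89
89 → 8² + 9² = 64 + 81 = 145
145 → 1² + 4² + 5² = 1 + 16 + 25 = 42
42 → 4² + 2² = 16 + 4 = 20
20 → 2² + 0² = 4 + 0 = 4
4 → 4² = 16  — 16 repeats.
That took 12 steps.

12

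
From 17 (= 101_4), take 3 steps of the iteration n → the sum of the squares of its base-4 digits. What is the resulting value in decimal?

1

17 = (1,0,1)_4 → 1² + 0² + 1² = 2
2 = (2)_4 → 2² = 4
4 = (1,0)_4 → 1² + 0² = 1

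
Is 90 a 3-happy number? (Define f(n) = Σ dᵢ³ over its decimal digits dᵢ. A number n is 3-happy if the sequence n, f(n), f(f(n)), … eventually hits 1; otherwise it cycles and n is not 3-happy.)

not 3-happy

90 → 9³ + 0³ = 729
729 → 7³ + 2³ + 9³ = 1080
1080 → 1³ + 0³ + 8³ + 0³ = 513
513 → 5³ + 1³ + 3³ = 153
153 → 1³ + 5³ + 3³ = 153  — 153 already seen; the sequence cycles without reaching 1.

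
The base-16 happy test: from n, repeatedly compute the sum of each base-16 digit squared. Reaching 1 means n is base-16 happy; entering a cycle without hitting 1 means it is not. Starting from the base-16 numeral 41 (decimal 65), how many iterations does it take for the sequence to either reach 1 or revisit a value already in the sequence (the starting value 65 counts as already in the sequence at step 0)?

65 = (4,1)_16 → 4² + 1² = 17
17 = (1,1)_16 → 1² + 1² = 2
2 = (2)_16 → 2² = 4
4 = (4)_16 → 4² = 16
16 = (1,0)_16 → 1² + 0² = 1  — reached 1.
That took 5 steps.

5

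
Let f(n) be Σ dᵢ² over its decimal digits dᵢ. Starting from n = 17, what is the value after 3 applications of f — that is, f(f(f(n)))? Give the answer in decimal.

17 → 1² + 7² = 1 + 49 = 50
50 → 5² + 0² = 25 + 0 = 25
25 → 2² + 5² = 4 + 25 = 29

29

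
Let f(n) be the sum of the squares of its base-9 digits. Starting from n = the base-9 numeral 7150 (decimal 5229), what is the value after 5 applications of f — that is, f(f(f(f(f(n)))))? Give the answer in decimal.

89

5229 = (7,1,5,0)_9 → 7² + 1² + 5² + 0² = 49 + 1 + 25 + 0 = 75
75 = (8,3)_9 → 8² + 3² = 64 + 9 = 73
73 = (8,1)_9 → 8² + 1² = 64 + 1 = 65
65 = (7,2)_9 → 7² + 2² = 49 + 4 = 53
53 = (5,8)_9 → 5² + 8² = 25 + 64 = 89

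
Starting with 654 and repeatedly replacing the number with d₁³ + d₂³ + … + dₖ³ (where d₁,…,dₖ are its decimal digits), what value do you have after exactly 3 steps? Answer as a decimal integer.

654 → 6³ + 5³ + 4³ = 405
405 → 4³ + 0³ + 5³ = 189
189 → 1³ + 8³ + 9³ = 1242

1242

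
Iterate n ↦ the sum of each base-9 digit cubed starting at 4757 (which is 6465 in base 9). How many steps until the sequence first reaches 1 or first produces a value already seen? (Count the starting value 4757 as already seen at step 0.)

4

4757 = (6,4,6,5)_9 → 6³ + 4³ + 6³ + 5³ = 216 + 64 + 216 + 125 = 621
621 = (7,6,0)_9 → 7³ + 6³ + 0³ = 343 + 216 + 0 = 559
559 = (6,8,1)_9 → 6³ + 8³ + 1³ = 216 + 512 + 1 = 729
729 = (1,0,0,0)_9 → 1³ + 0³ + 0³ + 0³ = 1 + 0 + 0 + 0 = 1  — reached 1.
That took 4 steps.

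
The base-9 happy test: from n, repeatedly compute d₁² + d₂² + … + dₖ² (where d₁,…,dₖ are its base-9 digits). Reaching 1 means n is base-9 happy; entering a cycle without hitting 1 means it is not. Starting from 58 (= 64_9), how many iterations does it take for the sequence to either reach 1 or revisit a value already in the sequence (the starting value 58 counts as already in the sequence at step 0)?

58 = (6,4)_9 → 6² + 4² = 52
52 = (5,7)_9 → 5² + 7² = 74
74 = (8,2)_9 → 8² + 2² = 68
68 = (7,5)_9 → 7² + 5² = 74  — 74 repeats.
That took 4 steps.

4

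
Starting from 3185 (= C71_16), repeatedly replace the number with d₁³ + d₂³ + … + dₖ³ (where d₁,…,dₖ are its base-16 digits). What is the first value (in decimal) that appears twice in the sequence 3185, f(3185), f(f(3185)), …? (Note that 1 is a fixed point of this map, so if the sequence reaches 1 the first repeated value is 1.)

3185 = (12,7,1)_16 → 2072
2072 = (8,1,8)_16 → 1025
1025 = (4,0,1)_16 → 65
65 = (4,1)_16 → 65  — 65 already appeared earlier.

65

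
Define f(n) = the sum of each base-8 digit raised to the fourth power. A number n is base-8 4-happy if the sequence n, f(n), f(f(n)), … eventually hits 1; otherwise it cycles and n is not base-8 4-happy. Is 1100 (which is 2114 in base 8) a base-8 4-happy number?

base-8 4-happy

1100 = (2,1,1,4)_8 → 274
274 = (4,2,2)_8 → 288
288 = (4,4,0)_8 → 512
512 = (1,0,0,0)_8 → 1  — reached 1.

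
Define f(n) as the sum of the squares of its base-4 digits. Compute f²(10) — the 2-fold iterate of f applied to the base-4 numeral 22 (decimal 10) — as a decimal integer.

10 = (2,2)_4 → 2² + 2² = 8
8 = (2,0)_4 → 2² + 0² = 4

4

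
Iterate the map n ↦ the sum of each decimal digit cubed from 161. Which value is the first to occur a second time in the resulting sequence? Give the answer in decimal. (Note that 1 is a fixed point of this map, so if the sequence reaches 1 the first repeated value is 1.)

371

161 → 1³ + 6³ + 1³ = 1 + 216 + 1 = 218
218 → 2³ + 1³ + 8³ = 8 + 1 + 512 = 521
521 → 5³ + 2³ + 1³ = 125 + 8 + 1 = 134
134 → 1³ + 3³ + 4³ = 1 + 27 + 64 = 92
92 → 9³ + 2³ = 729 + 8 = 737
737 → 7³ + 3³ + 7³ = 343 + 27 + 343 = 713
713 → 7³ + 1³ + 3³ = 343 + 1 + 27 = 371
371 → 3³ + 7³ + 1³ = 27 + 343 + 1 = 371  — 371 already appeared earlier.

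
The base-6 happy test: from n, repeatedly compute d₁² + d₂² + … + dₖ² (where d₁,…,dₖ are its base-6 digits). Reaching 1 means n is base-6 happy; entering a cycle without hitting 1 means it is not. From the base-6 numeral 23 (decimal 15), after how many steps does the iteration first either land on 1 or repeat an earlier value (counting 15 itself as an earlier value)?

15 = (2,3)_6 → 2² + 3² = 13
13 = (2,1)_6 → 2² + 1² = 5
5 = (5)_6 → 5² = 25
25 = (4,1)_6 → 4² + 1² = 17
17 = (2,5)_6 → 2² + 5² = 29
29 = (4,5)_6 → 4² + 5² = 41
41 = (1,0,5)_6 → 1² + 0² + 5² = 26
26 = (4,2)_6 → 4² + 2² = 20
20 = (3,2)_6 → 3² + 2² = 13  — 13 repeats.
That took 9 steps.

9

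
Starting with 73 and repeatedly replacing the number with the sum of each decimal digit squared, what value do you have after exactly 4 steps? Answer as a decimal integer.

42

73 → 7² + 3² = 49 + 9 = 58
58 → 5² + 8² = 25 + 64 = 89
89 → 8² + 9² = 64 + 81 = 145
145 → 1² + 4² + 5² = 1 + 16 + 25 = 42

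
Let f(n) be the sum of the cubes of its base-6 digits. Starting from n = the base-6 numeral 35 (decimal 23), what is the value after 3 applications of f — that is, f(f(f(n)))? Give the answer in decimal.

9

23 = (3,5)_6 → 3³ + 5³ = 152
152 = (4,1,2)_6 → 4³ + 1³ + 2³ = 73
73 = (2,0,1)_6 → 2³ + 0³ + 1³ = 9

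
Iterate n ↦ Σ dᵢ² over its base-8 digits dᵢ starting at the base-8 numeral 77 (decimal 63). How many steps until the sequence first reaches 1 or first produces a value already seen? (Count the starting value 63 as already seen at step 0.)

63 = (7,7)_8 → 98
98 = (1,4,2)_8 → 21
21 = (2,5)_8 → 29
29 = (3,5)_8 → 34
34 = (4,2)_8 → 20
20 = (2,4)_8 → 20  — 20 repeats.
That took 6 steps.

6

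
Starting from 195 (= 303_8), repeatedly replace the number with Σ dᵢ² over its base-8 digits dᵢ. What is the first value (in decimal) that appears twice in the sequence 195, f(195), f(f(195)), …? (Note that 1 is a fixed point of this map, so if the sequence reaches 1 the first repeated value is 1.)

1

195 = (3,0,3)_8 → 18
18 = (2,2)_8 → 8
8 = (1,0)_8 → 1  — reached the fixed point 1.
1 → 1, so 1 is the first repeated value.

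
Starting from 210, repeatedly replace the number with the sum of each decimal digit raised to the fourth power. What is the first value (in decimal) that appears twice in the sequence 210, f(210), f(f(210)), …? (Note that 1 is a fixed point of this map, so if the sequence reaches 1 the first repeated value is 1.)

8208

210 → 2⁴ + 1⁴ + 0⁴ = 17
17 → 1⁴ + 7⁴ = 2402
2402 → 2⁴ + 4⁴ + 0⁴ + 2⁴ = 288
288 → 2⁴ + 8⁴ + 8⁴ = 8208
8208 → 8⁴ + 2⁴ + 0⁴ + 8⁴ = 8208  — 8208 already appeared earlier.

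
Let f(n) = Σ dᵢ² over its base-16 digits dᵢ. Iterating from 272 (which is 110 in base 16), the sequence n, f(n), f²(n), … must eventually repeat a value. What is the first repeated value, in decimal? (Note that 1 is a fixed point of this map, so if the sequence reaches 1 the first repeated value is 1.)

1

272 = (1,1,0)_16 → 2
2 = (2)_16 → 4
4 = (4)_16 → 16
16 = (1,0)_16 → 1  — reached the fixed point 1.
1 → 1, so 1 is the first repeated value.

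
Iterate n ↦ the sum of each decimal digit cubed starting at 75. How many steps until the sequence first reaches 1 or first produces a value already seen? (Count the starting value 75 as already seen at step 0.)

6

75 → 7³ + 5³ = 468
468 → 4³ + 6³ + 8³ = 792
792 → 7³ + 9³ + 2³ = 1080
1080 → 1³ + 0³ + 8³ + 0³ = 513
513 → 5³ + 1³ + 3³ = 153
153 → 1³ + 5³ + 3³ = 153  — 153 repeats.
That took 6 steps.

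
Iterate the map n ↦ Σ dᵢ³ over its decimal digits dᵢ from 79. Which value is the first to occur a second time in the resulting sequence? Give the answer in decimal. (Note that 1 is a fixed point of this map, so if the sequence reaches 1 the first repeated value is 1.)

352

79 → 7³ + 9³ = 343 + 729 = 1072
1072 → 1³ + 0³ + 7³ + 2³ = 1 + 0 + 343 + 8 = 352
352 → 3³ + 5³ + 2³ = 27 + 125 + 8 = 160
160 → 1³ + 6³ + 0³ = 1 + 216 + 0 = 217
217 → 2³ + 1³ + 7³ = 8 + 1 + 343 = 352  — 352 already appeared earlier.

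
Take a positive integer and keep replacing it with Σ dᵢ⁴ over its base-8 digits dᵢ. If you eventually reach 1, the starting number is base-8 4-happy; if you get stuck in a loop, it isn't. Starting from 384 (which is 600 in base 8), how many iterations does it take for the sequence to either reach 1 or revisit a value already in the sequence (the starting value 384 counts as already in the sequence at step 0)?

384 = (6,0,0)_8 → 6⁴ + 0⁴ + 0⁴ = 1296 + 0 + 0 = 1296
1296 = (2,4,2,0)_8 → 2⁴ + 4⁴ + 2⁴ + 0⁴ = 16 + 256 + 16 + 0 = 288
288 = (4,4,0)_8 → 4⁴ + 4⁴ + 0⁴ = 256 + 256 + 0 = 512
512 = (1,0,0,0)_8 → 1⁴ + 0⁴ + 0⁴ + 0⁴ = 1 + 0 + 0 + 0 = 1  — reached 1.
That took 4 steps.

4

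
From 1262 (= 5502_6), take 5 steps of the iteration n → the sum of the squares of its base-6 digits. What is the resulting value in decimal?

1262 = (5,5,0,2)_6 → 5² + 5² + 0² + 2² = 54
54 = (1,3,0)_6 → 1² + 3² + 0² = 10
10 = (1,4)_6 → 1² + 4² = 17
17 = (2,5)_6 → 2² + 5² = 29
29 = (4,5)_6 → 4² + 5² = 41

41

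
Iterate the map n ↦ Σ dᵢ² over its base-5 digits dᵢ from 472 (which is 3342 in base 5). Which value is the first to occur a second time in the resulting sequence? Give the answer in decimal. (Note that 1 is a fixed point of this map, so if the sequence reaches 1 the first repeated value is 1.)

472 = (3,3,4,2)_5 → 3² + 3² + 4² + 2² = 9 + 9 + 16 + 4 = 38
38 = (1,2,3)_5 → 1² + 2² + 3² = 1 + 4 + 9 = 14
14 = (2,4)_5 → 2² + 4² = 4 + 16 = 20
20 = (4,0)_5 → 4² + 0² = 16 + 0 = 16
16 = (3,1)_5 → 3² + 1² = 9 + 1 = 10
10 = (2,0)_5 → 2² + 0² = 4 + 0 = 4
4 = (4)_5 → 4² = 16  — 16 already appeared earlier.

16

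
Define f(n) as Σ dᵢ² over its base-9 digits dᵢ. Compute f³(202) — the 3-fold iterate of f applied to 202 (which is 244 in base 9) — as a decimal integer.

50

202 = (2,4,4)_9 → 2² + 4² + 4² = 4 + 16 + 16 = 36
36 = (4,0)_9 → 4² + 0² = 16 + 0 = 16
16 = (1,7)_9 → 1² + 7² = 1 + 49 = 50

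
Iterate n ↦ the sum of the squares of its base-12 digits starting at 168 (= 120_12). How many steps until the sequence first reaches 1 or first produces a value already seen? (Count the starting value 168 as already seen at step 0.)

3

168 = (1,2,0)_12 → 1² + 2² + 0² = 5
5 = (5)_12 → 5² = 25
25 = (2,1)_12 → 2² + 1² = 5  — 5 repeats.
That took 3 steps.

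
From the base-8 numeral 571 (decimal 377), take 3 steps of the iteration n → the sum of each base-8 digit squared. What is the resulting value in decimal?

10

377 = (5,7,1)_8 → 75
75 = (1,1,3)_8 → 11
11 = (1,3)_8 → 10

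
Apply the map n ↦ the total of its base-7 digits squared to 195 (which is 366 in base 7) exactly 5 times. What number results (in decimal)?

27

195 = (3,6,6)_7 → 3² + 6² + 6² = 9 + 36 + 36 = 81
81 = (1,4,4)_7 → 1² + 4² + 4² = 1 + 16 + 16 = 33
33 = (4,5)_7 → 4² + 5² = 16 + 25 = 41
41 = (5,6)_7 → 5² + 6² = 25 + 36 = 61
61 = (1,1,5)_7 → 1² + 1² + 5² = 1 + 1 + 25 = 27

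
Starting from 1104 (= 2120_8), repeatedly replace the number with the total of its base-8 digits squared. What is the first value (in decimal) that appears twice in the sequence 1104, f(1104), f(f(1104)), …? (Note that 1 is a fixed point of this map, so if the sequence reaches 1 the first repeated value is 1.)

4

1104 = (2,1,2,0)_8 → 2² + 1² + 2² + 0² = 9
9 = (1,1)_8 → 1² + 1² = 2
2 = (2)_8 → 2² = 4
4 = (4)_8 → 4² = 16
16 = (2,0)_8 → 2² + 0² = 4  — 4 already appeared earlier.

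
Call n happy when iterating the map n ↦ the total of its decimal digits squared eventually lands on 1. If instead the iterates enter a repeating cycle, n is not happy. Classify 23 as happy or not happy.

happy

23 → 2² + 3² = 4 + 9 = 13
13 → 1² + 3² = 1 + 9 = 10
10 → 1² + 0² = 1 + 0 = 1  — reached 1.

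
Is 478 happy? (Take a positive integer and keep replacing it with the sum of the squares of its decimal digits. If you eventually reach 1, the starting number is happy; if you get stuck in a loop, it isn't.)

478 → 4² + 7² + 8² = 16 + 49 + 64 = 129
129 → 1² + 2² + 9² = 1 + 4 + 81 = 86
86 → 8² + 6² = 64 + 36 = 100
100 → 1² + 0² + 0² = 1 + 0 + 0 = 1  — reached 1.

happy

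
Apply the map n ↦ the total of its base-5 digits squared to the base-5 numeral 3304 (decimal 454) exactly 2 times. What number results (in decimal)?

18

454 = (3,3,0,4)_5 → 3² + 3² + 0² + 4² = 9 + 9 + 0 + 16 = 34
34 = (1,1,4)_5 → 1² + 1² + 4² = 1 + 1 + 16 = 18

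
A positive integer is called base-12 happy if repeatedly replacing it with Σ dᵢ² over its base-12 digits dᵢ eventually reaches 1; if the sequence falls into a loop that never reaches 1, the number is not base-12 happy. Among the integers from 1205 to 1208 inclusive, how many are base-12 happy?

1205: 1205 → 105 → 145 → 2 → 4 → 16 → 17 → 26 → 8 → 64 → 41 → 34 → 104 → 128 → 164 → 66 → 61 → 26  (repeats 26)
1206: 1206 → 116 → 145 → 2 → 4 → 16 → 17 → 26 → 8 → 64 → 41 → 34 → 104 → 128 → 164 → 66 → 61 → 26  (repeats 26)
1207: 1207 → 129 → 181 → 11 → 121 → 101 → 89 → 74 → 40 → 25 → 5 → 25  (repeats 25)
1208: 1208 → 144 → 1  (reaches 1)
base-12 happy: 1208

1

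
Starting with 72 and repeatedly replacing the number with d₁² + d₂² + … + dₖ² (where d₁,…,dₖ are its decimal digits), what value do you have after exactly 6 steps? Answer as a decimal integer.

72 → 7² + 2² = 49 + 4 = 53
53 → 5² + 3² = 25 + 9 = 34
34 → 3² + 4² = 9 + 16 = 25
25 → 2² + 5² = 4 + 25 = 29
29 → 2² + 9² = 4 + 81 = 85
85 → 8² + 5² = 64 + 25 = 89

89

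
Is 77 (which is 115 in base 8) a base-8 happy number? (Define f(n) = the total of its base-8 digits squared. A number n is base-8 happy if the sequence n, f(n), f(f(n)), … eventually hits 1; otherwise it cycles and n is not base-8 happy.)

77 = (1,1,5)_8 → 1² + 1² + 5² = 1 + 1 + 25 = 27
27 = (3,3)_8 → 3² + 3² = 9 + 9 = 18
18 = (2,2)_8 → 2² + 2² = 4 + 4 = 8
8 = (1,0)_8 → 1² + 0² = 1 + 0 = 1  — reached 1.

base-8 happy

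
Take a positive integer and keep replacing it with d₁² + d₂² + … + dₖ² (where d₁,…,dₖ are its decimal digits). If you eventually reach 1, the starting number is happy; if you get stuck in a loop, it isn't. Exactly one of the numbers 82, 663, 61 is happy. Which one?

82: 82 → 68 → 100 → 1  — reaches 1 (happy)
663: 663 → 81 → 65 → 61 → 37 → 58 → 89 → 145 → 42 → 20 → 4 → 16 → 37  — repeats 37 (not happy)
61: 61 → 37 → 58 → 89 → 145 → 42 → 20 → 4 → 16 → 37  — repeats 37 (not happy)

82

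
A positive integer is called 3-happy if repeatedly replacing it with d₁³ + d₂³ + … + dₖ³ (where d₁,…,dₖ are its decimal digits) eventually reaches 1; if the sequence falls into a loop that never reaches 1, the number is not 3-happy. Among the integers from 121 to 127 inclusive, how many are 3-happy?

1

121: 121 → 10 → 1  (reaches 1)
122: 122 → 17 → 344 → 155 → 251 → 134 → 92 → 737 → 713 → 371 → 371  (repeats 371)
123: 123 → 36 → 243 → 99 → 1458 → 702 → 351 → 153 → 153  (repeats 153)
124: 124 → 73 → 370 → 370  (repeats 370)
125: 125 → 134 → 92 → 737 → 713 → 371 → 371  (repeats 371)
126: 126 → 225 → 141 → 66 → 432 → 99 → 1458 → 702 → 351 → 153 → 153  (repeats 153)
127: 127 → 352 → 160 → 217 → 352  (repeats 352)
3-happy: 121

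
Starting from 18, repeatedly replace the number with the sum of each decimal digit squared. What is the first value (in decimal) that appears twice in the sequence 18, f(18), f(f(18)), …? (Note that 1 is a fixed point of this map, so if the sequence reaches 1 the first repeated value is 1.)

18 → 65
65 → 61
61 → 37
37 → 58
58 → 89
89 → 145
145 → 42
42 → 20
20 → 4
4 → 16
16 → 37  — 37 already appeared earlier.

37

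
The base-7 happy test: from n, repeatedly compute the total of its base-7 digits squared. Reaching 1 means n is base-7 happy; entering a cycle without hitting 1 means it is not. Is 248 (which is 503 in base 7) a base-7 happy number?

not base-7 happy

248 = (5,0,3)_7 → 5² + 0² + 3² = 25 + 0 + 9 = 34
34 = (4,6)_7 → 4² + 6² = 16 + 36 = 52
52 = (1,0,3)_7 → 1² + 0² + 3² = 1 + 0 + 9 = 10
10 = (1,3)_7 → 1² + 3² = 1 + 9 = 10  — 10 already seen; the sequence cycles without reaching 1.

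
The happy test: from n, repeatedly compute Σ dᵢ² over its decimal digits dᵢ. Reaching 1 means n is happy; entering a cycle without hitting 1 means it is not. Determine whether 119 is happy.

119 → 1² + 1² + 9² = 83
83 → 8² + 3² = 73
73 → 7² + 3² = 58
58 → 5² + 8² = 89
89 → 8² + 9² = 145
145 → 1² + 4² + 5² = 42
42 → 4² + 2² = 20
20 → 2² + 0² = 4
4 → 4² = 16
16 → 1² + 6² = 37
37 → 3² + 7² = 58  — 58 already seen; the sequence cycles without reaching 1.

not happy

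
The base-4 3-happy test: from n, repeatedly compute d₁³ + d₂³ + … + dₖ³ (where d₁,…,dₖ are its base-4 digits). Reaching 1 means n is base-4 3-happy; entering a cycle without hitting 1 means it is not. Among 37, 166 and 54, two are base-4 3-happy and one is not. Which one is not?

54

37: 37 → 10 → 16 → 1  — reaches 1 (base-4 3-happy)
166: 166 → 25 → 10 → 16 → 1  — reaches 1 (base-4 3-happy)
54: 54 → 36 → 9 → 9  — repeats 9 (not base-4 3-happy)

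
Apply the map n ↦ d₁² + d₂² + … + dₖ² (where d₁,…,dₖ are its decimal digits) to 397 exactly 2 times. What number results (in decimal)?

397 → 3² + 9² + 7² = 139
139 → 1² + 3² + 9² = 91

91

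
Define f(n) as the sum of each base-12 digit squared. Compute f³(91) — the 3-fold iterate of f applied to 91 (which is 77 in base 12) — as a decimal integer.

91 = (7,7)_12 → 7² + 7² = 49 + 49 = 98
98 = (8,2)_12 → 8² + 2² = 64 + 4 = 68
68 = (5,8)_12 → 5² + 8² = 25 + 64 = 89

89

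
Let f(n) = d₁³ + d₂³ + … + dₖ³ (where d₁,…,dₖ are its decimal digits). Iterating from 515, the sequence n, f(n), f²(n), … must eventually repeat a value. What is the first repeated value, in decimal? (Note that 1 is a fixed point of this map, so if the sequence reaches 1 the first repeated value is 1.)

515 → 5³ + 1³ + 5³ = 125 + 1 + 125 = 251
251 → 2³ + 5³ + 1³ = 8 + 125 + 1 = 134
134 → 1³ + 3³ + 4³ = 1 + 27 + 64 = 92
92 → 9³ + 2³ = 729 + 8 = 737
737 → 7³ + 3³ + 7³ = 343 + 27 + 343 = 713
713 → 7³ + 1³ + 3³ = 343 + 1 + 27 = 371
371 → 3³ + 7³ + 1³ = 27 + 343 + 1 = 371  — 371 already appeared earlier.

371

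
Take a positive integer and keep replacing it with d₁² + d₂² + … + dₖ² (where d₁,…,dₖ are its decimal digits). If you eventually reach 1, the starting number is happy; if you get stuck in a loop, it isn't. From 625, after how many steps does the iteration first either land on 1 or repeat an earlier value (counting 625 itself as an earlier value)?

625 → 6² + 2² + 5² = 65
65 → 6² + 5² = 61
61 → 6² + 1² = 37
37 → 3² + 7² = 58
58 → 5² + 8² = 89
89 → 8² + 9² = 145
145 → 1² + 4² + 5² = 42
42 → 4² + 2² = 20
20 → 2² + 0² = 4
4 → 4² = 16
16 → 1² + 6² = 37  — 37 repeats.
That took 11 steps.

11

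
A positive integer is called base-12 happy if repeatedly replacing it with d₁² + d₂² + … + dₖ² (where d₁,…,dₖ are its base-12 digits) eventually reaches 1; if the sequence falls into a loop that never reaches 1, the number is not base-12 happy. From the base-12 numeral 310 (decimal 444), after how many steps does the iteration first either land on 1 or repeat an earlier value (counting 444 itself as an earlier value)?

4

444 = (3,1,0)_12 → 3² + 1² + 0² = 10
10 = (10)_12 → 10² = 100
100 = (8,4)_12 → 8² + 4² = 80
80 = (6,8)_12 → 6² + 8² = 100  — 100 repeats.
That took 4 steps.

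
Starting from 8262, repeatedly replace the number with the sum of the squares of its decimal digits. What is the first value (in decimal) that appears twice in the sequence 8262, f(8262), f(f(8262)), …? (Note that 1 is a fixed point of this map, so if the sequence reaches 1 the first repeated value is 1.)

37

8262 → 8² + 2² + 6² + 2² = 108
108 → 1² + 0² + 8² = 65
65 → 6² + 5² = 61
61 → 6² + 1² = 37
37 → 3² + 7² = 58
58 → 5² + 8² = 89
89 → 8² + 9² = 145
145 → 1² + 4² + 5² = 42
42 → 4² + 2² = 20
20 → 2² + 0² = 4
4 → 4² = 16
16 → 1² + 6² = 37  — 37 already appeared earlier.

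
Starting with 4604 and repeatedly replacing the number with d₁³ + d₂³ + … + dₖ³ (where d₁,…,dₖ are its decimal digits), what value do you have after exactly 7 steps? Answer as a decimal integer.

4604 → 4³ + 6³ + 0³ + 4³ = 344
344 → 3³ + 4³ + 4³ = 155
155 → 1³ + 5³ + 5³ = 251
251 → 2³ + 5³ + 1³ = 134
134 → 1³ + 3³ + 4³ = 92
92 → 9³ + 2³ = 737
737 → 7³ + 3³ + 7³ = 713

713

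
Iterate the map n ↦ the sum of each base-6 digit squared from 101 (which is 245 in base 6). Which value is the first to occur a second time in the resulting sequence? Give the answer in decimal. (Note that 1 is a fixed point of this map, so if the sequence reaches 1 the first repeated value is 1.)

101 = (2,4,5)_6 → 2² + 4² + 5² = 45
45 = (1,1,3)_6 → 1² + 1² + 3² = 11
11 = (1,5)_6 → 1² + 5² = 26
26 = (4,2)_6 → 4² + 2² = 20
20 = (3,2)_6 → 3² + 2² = 13
13 = (2,1)_6 → 2² + 1² = 5
5 = (5)_6 → 5² = 25
25 = (4,1)_6 → 4² + 1² = 17
17 = (2,5)_6 → 2² + 5² = 29
29 = (4,5)_6 → 4² + 5² = 41
41 = (1,0,5)_6 → 1² + 0² + 5² = 26  — 26 already appeared earlier.

26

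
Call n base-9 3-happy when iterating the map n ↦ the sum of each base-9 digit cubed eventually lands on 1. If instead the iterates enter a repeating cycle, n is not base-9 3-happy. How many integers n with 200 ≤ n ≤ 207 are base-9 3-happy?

200: 200 → 80 → 1024 → 496 → 218 → 232 → 694 → 638 → 1198 → 470 → 476 → 980 → 540 → 432 → 152 → 856 → 128 → 134 → 638  (repeats 638)
201: 201 → 99 → 9 → 1  (reaches 1)
202: 202 → 136 → 218 → 232 → 694 → 638 → 1198 → 470 → 476 → 980 → 540 → 432 → 152 → 856 → 128 → 134 → 638  (repeats 638)
203: 203 → 197 → 547 → 775 → 127 → 127  (repeats 127)
204: 204 → 288 → 152 → 856 → 128 → 134 → 638 → 1198 → 470 → 476 → 980 → 540 → 432 → 152  (repeats 152)
205: 205 → 415 → 127 → 127  (repeats 127)
206: 206 → 584 → 856 → 128 → 134 → 638 → 1198 → 470 → 476 → 980 → 540 → 432 → 152 → 856  (repeats 856)
207: 207 → 133 → 469 → 469  (repeats 469)
base-9 3-happy: 201

1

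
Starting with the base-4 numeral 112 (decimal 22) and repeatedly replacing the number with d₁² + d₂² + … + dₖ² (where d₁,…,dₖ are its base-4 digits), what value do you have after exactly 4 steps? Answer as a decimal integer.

22 = (1,1,2)_4 → 1² + 1² + 2² = 6
6 = (1,2)_4 → 1² + 2² = 5
5 = (1,1)_4 → 1² + 1² = 2
2 = (2)_4 → 2² = 4

4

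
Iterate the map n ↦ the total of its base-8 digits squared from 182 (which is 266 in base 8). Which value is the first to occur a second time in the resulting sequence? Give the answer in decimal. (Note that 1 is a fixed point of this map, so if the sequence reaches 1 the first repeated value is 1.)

182 = (2,6,6)_8 → 76
76 = (1,1,4)_8 → 18
18 = (2,2)_8 → 8
8 = (1,0)_8 → 1  — reached the fixed point 1.
1 → 1, so 1 is the first repeated value.

1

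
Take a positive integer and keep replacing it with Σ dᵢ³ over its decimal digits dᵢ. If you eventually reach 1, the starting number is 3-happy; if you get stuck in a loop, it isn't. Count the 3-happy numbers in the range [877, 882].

877: 877 → 1198 → 1243 → 100 → 1  (reaches 1)
878: 878 → 1367 → 587 → 980 → 1241 → 74 → 407 → 407  (repeats 407)
879: 879 → 1584 → 702 → 351 → 153 → 153  (repeats 153)
880: 880 → 1024 → 73 → 370 → 370  (repeats 370)
881: 881 → 1025 → 134 → 92 → 737 → 713 → 371 → 371  (repeats 371)
882: 882 → 1032 → 36 → 243 → 99 → 1458 → 702 → 351 → 153 → 153  (repeats 153)
3-happy: 877

1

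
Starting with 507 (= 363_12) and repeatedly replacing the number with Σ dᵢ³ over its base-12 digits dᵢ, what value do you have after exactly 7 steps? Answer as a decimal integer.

507 = (3,6,3)_12 → 3³ + 6³ + 3³ = 27 + 216 + 27 = 270
270 = (1,10,6)_12 → 1³ + 10³ + 6³ = 1 + 1000 + 216 = 1217
1217 = (8,5,5)_12 → 8³ + 5³ + 5³ = 512 + 125 + 125 = 762
762 = (5,3,6)_12 → 5³ + 3³ + 6³ = 125 + 27 + 216 = 368
368 = (2,6,8)_12 → 2³ + 6³ + 8³ = 8 + 216 + 512 = 736
736 = (5,1,4)_12 → 5³ + 1³ + 4³ = 125 + 1 + 64 = 190
190 = (1,3,10)_12 → 1³ + 3³ + 10³ = 1 + 27 + 1000 = 1028

1028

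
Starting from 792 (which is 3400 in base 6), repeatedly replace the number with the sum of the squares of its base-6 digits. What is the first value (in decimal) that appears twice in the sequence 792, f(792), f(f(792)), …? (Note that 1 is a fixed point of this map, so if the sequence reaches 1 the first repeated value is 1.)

25

792 = (3,4,0,0)_6 → 3² + 4² + 0² + 0² = 25
25 = (4,1)_6 → 4² + 1² = 17
17 = (2,5)_6 → 2² + 5² = 29
29 = (4,5)_6 → 4² + 5² = 41
41 = (1,0,5)_6 → 1² + 0² + 5² = 26
26 = (4,2)_6 → 4² + 2² = 20
20 = (3,2)_6 → 3² + 2² = 13
13 = (2,1)_6 → 2² + 1² = 5
5 = (5)_6 → 5² = 25  — 25 already appeared earlier.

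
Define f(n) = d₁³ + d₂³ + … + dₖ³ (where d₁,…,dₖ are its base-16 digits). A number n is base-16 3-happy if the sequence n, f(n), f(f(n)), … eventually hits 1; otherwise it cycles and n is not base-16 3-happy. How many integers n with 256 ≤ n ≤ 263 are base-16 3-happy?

1

256: 256 → 1  (reaches 1)
257: 257 → 2 → 8 → 512 → 8  (repeats 8)
258: 258 → 9 → 729 → 2934 → 1890 → 567 → 378 → 1344 → 189 → 3528 → 4437 → 252 → 5103 → 6147 → 540 → 1737 → 2673 → 1344  (repeats 1344)
259: 259 → 28 → 1729 → 1945 → 1801 → 1072 → 91 → 1456 → 1456  (repeats 1456)
260: 260 → 65 → 65  (repeats 65)
261: 261 → 126 → 3087 → 5103 → 6147 → 540 → 1737 → 2673 → 1344 → 189 → 3528 → 4437 → 252 → 5103  (repeats 5103)
262: 262 → 217 → 2926 → 4291 → 1756 → 4141 → 2206 → 3985 → 4105 → 730 → 3205 → 2365 → 2953 → 2572 → 2728 → 2512 → 2926  (repeats 2926)
263: 263 → 344 → 638 → 3095 → 2072 → 1025 → 65 → 65  (repeats 65)
base-16 3-happy: 256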